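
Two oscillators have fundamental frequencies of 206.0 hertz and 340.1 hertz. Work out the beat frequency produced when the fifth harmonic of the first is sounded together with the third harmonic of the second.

Fifth harmonic of the first: 5·206.0 = 1030.0 Hz.
Third harmonic of the second: 3·340.1 = 1020.3 Hz.
f_beat = |1030.0 − 1020.3| = 9.7 Hz.

9.7 Hz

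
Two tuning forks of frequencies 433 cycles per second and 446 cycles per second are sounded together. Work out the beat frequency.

13 Hz

The beat frequency equals the magnitude of the frequency difference.
|433 − 446| = 13 Hz.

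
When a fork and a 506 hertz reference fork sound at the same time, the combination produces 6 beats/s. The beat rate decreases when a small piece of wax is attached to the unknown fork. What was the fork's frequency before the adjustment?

512 Hz

|f − 506| = 6, so the fork was at either 500 Hz or 512 Hz.
Loading a fork with wax lowers its frequency; the adjustment lowers the fork's frequency.
The beat rate fell, so the adjustment moved the fork toward 506 Hz — it must have started above the reference.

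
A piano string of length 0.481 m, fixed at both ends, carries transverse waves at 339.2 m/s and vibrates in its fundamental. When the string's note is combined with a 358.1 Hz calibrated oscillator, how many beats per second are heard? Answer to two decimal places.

For a string fixed at both ends, f_n = n·v/(2L) = 1·339.2/(2·0.481) = 352.5988 Hz.
f_beat = |352.5988 − 358.1| = 5.50 Hz.

5.50 Hz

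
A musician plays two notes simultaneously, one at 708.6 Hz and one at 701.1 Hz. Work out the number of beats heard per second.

Beats arise from superposition of two nearby frequencies; the beat rate is |f₁ − f₂|.
|708.6 − 701.1| = 7.5 Hz.

7.5 Hz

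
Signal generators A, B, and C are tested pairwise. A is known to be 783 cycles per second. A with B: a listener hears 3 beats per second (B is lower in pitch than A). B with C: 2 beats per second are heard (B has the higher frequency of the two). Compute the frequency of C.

778 Hz

B is below A, so f_B = 783 − 3 = 780 Hz.
C is below B, so f_C = 780 − 2 = 778 Hz.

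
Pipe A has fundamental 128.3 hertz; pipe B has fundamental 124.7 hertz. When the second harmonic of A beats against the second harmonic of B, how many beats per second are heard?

7.2 Hz

Second harmonic of the first: 2·128.3 = 256.6 Hz.
Second harmonic of the second: 2·124.7 = 249.4 Hz.
f_beat = |256.6 − 249.4| = 7.2 Hz.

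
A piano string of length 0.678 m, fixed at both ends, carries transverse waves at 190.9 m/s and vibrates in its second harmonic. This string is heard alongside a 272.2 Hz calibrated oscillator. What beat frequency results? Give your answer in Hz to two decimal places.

For a string fixed at both ends, f_n = n·v/(2L) = 2·190.9/(2·0.678) = 281.5634 Hz.
f_beat = |281.5634 − 272.2| = 9.36 Hz.

9.36 Hz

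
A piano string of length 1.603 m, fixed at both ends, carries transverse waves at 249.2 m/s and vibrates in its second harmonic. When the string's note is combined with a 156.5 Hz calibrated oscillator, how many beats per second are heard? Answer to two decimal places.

1.04 Hz

For a string fixed at both ends, f_n = n·v/(2L) = 2·249.2/(2·1.603) = 155.4585 Hz.
f_beat = |155.4585 − 156.5| = 1.04 Hz.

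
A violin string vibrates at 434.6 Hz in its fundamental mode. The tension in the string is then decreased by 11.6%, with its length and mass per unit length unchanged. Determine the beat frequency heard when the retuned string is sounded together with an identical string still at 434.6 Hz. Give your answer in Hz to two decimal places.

For a string, f ∝ √T, so the new frequency is 434.6·√0.884 = 408.6165 Hz.
f_beat = |408.6165 − 434.6| = 25.98 Hz.

25.98 Hz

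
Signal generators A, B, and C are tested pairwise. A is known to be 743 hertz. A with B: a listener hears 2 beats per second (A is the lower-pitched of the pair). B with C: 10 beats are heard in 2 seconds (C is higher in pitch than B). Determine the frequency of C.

750 Hz

B is above A, so f_B = 743 + 2 = 745 Hz.
B–C: Beat frequency = 10/2 = 5 Hz.
C is above B, so f_C = 745 + 5 = 750 Hz.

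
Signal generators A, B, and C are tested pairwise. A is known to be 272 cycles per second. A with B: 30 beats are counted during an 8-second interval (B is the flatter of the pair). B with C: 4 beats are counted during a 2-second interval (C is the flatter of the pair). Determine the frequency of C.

266.25 Hz

A–B: Beat frequency = 30/8 = 3.75 Hz.
B is below A, so f_B = 272 − 3.75 = 268.25 Hz.
B–C: Beat frequency = 4/2 = 2 Hz.
C is below B, so f_C = 268.25 − 2 = 266.25 Hz.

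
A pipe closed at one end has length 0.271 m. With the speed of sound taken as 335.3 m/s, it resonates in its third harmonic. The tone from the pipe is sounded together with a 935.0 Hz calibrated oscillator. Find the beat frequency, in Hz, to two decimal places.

7.05 Hz

Closed pipe (odd harmonics): f_n = n·v/(4L) = 3·335.3/(4·0.271) = 927.9520 Hz.
f_beat = |927.9520 − 935.0| = 7.05 Hz.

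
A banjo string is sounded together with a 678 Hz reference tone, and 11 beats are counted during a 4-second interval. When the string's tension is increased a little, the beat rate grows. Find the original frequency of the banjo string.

680.75 Hz

Beat frequency = 11/4 = 2.75 Hz.
|f − 678| = 2.75, so the banjo string was at either 675.25 Hz or 680.75 Hz.
Higher tension means higher frequency; the adjustment raises the banjo string's frequency.
The beat rate rose, so the adjustment moved the banjo string further from 678 Hz — it was already above the reference.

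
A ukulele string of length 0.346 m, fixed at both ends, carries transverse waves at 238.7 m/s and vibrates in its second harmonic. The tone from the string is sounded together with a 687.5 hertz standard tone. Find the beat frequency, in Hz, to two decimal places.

For a string fixed at both ends, f_n = n·v/(2L) = 2·238.7/(2·0.346) = 689.8844 Hz.
f_beat = |689.8844 − 687.5| = 2.38 Hz.

2.38 Hz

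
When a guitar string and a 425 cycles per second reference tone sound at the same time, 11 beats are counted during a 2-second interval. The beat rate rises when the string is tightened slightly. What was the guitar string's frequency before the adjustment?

430.5 Hz

Beat frequency = 11/2 = 5.5 Hz.
|f − 425| = 5.5, so the guitar string was at either 419.5 Hz or 430.5 Hz.
Increasing tension raises a string's frequency; the adjustment raises the guitar string's frequency.
The beat rate rose, so the adjustment moved the guitar string further from 425 Hz — it was already above the reference.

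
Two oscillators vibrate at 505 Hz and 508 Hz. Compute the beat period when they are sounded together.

f_beat = |505 − 508| = 3 Hz.
Beat period T = 1 / f_beat = 1 / 3 s.

0.333 s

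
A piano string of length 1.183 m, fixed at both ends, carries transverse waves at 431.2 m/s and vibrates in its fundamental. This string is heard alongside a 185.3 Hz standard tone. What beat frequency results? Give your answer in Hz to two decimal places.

For a string fixed at both ends, f_n = n·v/(2L) = 1·431.2/(2·1.183) = 182.2485 Hz.
f_beat = |182.2485 − 185.3| = 3.05 Hz.

3.05 Hz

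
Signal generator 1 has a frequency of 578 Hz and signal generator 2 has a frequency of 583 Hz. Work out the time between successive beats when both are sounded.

f_beat = |578 − 583| = 5 Hz.
Beat period T = 1 / f_beat = 1 / 5 s.

0.200 s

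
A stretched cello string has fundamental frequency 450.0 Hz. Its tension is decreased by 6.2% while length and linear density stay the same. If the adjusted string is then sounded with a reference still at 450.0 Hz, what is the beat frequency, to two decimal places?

14.17 Hz

For a string, f ∝ √T, so the new frequency is 450.0·√0.938 = 435.8268 Hz.
f_beat = |435.8268 − 450.0| = 14.17 Hz.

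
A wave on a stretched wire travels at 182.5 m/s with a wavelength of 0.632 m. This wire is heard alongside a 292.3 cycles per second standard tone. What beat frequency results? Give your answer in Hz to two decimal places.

Source frequency f = v/λ = 182.5/0.632 = 288.7658 Hz.
f_beat = |288.7658 − 292.3| = 3.53 Hz.

3.53 Hz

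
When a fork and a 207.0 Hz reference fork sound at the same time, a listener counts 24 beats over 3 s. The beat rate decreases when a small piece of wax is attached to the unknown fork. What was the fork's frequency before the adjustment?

Beat frequency = 24/3 = 8 Hz.
|f − 207.0| = 8, so the fork was at either 199 Hz or 215 Hz.
Loading a fork with wax lowers its frequency; the adjustment lowers the fork's frequency.
The beat rate fell, so the adjustment moved the fork toward 207.0 Hz — it must have started above the reference.

215 Hz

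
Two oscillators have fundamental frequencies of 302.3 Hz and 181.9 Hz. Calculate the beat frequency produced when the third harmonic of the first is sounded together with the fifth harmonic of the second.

2.6 Hz

Third harmonic of the first: 3·302.3 = 906.9 Hz.
Fifth harmonic of the second: 5·181.9 = 909.5 Hz.
f_beat = |906.9 − 909.5| = 2.6 Hz.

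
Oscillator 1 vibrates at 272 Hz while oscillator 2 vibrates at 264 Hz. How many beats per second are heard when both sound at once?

8 Hz

The beat frequency equals the magnitude of the frequency difference.
|272 − 264| = 8 Hz.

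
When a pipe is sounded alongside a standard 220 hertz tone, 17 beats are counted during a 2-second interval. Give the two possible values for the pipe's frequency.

211.5 Hz or 228.5 Hz

Beat frequency = 17/2 = 8.5 Hz.
|f − 220| = 8.5, so f = 220 ± 8.5.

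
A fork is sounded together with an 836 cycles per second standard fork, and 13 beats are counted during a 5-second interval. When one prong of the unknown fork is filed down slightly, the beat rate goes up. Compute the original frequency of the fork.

Beat frequency = 13/5 = 2.6 Hz.
|f − 836| = 2.6, so the fork was at either 833.4 Hz or 838.6 Hz.
Filing a prong removes mass and raises the fork's frequency; the adjustment raises the fork's frequency.
The beat rate rose, so the adjustment moved the fork further from 836 Hz — it was already above the reference.

838.6 Hz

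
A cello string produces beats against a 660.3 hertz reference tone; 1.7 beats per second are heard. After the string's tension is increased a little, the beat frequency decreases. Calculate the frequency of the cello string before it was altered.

|f − 660.3| = 1.7, so the cello string was at either 658.6 Hz or 662 Hz.
Higher tension means higher frequency; the adjustment raises the cello string's frequency.
The beat rate fell, so the adjustment moved the cello string toward 660.3 Hz — it must have started below the reference.

658.6 Hz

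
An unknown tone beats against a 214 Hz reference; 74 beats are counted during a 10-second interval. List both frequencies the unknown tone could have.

Beat frequency = 74/10 = 7.4 Hz.
|f − 214| = 7.4, so f = 214 ± 7.4.

206.6 Hz or 221.4 Hz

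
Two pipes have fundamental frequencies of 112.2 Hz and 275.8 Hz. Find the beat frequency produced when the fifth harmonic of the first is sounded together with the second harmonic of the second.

9.4 Hz

Fifth harmonic of the first: 5·112.2 = 561.0 Hz.
Second harmonic of the second: 2·275.8 = 551.6 Hz.
f_beat = |561.0 − 551.6| = 9.4 Hz.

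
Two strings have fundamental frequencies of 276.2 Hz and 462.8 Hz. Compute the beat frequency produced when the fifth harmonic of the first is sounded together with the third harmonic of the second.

7.4 Hz

Fifth harmonic of the first: 5·276.2 = 1381.0 Hz.
Third harmonic of the second: 3·462.8 = 1388.4 Hz.
f_beat = |1381.0 − 1388.4| = 7.4 Hz.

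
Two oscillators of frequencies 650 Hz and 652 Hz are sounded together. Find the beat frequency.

2 Hz

f_beat = |f₁ − f₂|.
|650 − 652| = 2 Hz.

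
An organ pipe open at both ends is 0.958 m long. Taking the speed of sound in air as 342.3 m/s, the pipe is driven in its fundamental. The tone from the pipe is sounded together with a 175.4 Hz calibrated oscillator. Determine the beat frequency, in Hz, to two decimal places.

3.25 Hz

Open pipe: f_n = n·v/(2L) = 1·342.3/(2·0.958) = 178.6534 Hz.
f_beat = |178.6534 − 175.4| = 3.25 Hz.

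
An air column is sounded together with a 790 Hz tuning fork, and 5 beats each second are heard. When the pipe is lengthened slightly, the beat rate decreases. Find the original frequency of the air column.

|f − 790| = 5, so the air column was at either 785 Hz or 795 Hz.
A longer pipe has a lower fundamental; the adjustment lowers the air column's frequency.
The beat rate fell, so the adjustment moved the air column toward 790 Hz — it must have started above the reference.

795 Hz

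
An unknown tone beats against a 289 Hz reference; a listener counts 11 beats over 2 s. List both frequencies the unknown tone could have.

Beat frequency = 11/2 = 5.5 Hz.
|f − 289| = 5.5, so f = 289 ± 5.5.

283.5 Hz or 294.5 Hz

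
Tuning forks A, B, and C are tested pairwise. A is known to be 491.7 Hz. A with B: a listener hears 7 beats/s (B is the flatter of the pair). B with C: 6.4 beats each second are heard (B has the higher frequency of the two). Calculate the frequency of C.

B is below A, so f_B = 491.7 − 7 = 484.7 Hz.
C is below B, so f_C = 484.7 − 6.4 = 478.3 Hz.

478.3 Hz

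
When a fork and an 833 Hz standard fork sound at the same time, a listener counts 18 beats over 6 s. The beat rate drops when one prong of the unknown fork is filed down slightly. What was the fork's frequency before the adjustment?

830 Hz

Beat frequency = 18/6 = 3 Hz.
|f − 833| = 3, so the fork was at either 830 Hz or 836 Hz.
Filing a prong removes mass and raises the fork's frequency; the adjustment raises the fork's frequency.
The beat rate fell, so the adjustment moved the fork toward 833 Hz — it must have started below the reference.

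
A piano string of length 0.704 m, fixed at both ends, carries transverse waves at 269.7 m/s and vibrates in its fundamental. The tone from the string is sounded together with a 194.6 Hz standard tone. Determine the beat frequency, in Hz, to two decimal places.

3.05 Hz

For a string fixed at both ends, f_n = n·v/(2L) = 1·269.7/(2·0.704) = 191.5483 Hz.
f_beat = |191.5483 − 194.6| = 3.05 Hz.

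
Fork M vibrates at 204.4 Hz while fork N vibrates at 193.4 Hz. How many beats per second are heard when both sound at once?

11 Hz

The beat frequency equals the magnitude of the frequency difference.
|204.4 − 193.4| = 11 Hz.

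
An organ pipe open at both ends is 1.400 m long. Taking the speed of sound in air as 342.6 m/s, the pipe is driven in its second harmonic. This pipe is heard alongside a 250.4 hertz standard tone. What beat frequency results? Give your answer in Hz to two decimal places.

5.69 Hz

Open pipe: f_n = n·v/(2L) = 2·342.6/(2·1.400) = 244.7143 Hz.
f_beat = |244.7143 − 250.4| = 5.69 Hz.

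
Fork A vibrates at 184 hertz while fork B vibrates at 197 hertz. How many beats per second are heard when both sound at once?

13 Hz

The beat frequency equals the magnitude of the frequency difference.
|184 − 197| = 13 Hz.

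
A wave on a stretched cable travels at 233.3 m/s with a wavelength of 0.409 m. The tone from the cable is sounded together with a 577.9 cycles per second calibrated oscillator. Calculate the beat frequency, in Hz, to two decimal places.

7.48 Hz

Source frequency f = v/λ = 233.3/0.409 = 570.4156 Hz.
f_beat = |570.4156 − 577.9| = 7.48 Hz.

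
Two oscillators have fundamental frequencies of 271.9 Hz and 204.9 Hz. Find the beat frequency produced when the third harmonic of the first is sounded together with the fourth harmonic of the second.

3.9 Hz

Third harmonic of the first: 3·271.9 = 815.7 Hz.
Fourth harmonic of the second: 4·204.9 = 819.6 Hz.
f_beat = |815.7 − 819.6| = 3.9 Hz.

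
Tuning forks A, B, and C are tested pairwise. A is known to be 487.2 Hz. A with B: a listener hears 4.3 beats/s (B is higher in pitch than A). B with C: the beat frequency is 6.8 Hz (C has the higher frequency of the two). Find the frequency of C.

498.3 Hz

B is above A, so f_B = 487.2 + 4.3 = 491.5 Hz.
C is above B, so f_C = 491.5 + 6.8 = 498.3 Hz.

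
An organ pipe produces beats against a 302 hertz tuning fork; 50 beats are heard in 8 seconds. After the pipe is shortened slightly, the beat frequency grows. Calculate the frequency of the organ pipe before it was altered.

Beat frequency = 50/8 = 6.25 Hz.
|f − 302| = 6.25, so the organ pipe was at either 295.75 Hz or 308.25 Hz.
A shorter pipe has a higher fundamental; the adjustment raises the organ pipe's frequency.
The beat rate rose, so the adjustment moved the organ pipe further from 302 Hz — it was already above the reference.

308.25 Hz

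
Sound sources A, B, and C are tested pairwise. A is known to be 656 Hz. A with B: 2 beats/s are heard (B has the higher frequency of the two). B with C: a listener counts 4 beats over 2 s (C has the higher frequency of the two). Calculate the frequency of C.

660 Hz

B is above A, so f_B = 656 + 2 = 658 Hz.
B–C: Beat frequency = 4/2 = 2 Hz.
C is above B, so f_C = 658 + 2 = 660 Hz.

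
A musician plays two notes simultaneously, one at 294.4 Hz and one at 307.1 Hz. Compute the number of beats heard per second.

Beats arise from superposition of two nearby frequencies; the beat rate is |f₁ − f₂|.
|294.4 − 307.1| = 12.7 Hz.

12.7 Hz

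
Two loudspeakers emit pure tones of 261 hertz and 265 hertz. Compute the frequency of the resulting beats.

f_beat = |f₁ − f₂|.
|261 − 265| = 4 Hz.

4 Hz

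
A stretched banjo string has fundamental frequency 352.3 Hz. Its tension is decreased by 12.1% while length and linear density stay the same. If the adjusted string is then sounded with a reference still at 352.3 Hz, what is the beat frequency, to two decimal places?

For a string, f ∝ √T, so the new frequency is 352.3·√0.879 = 330.2989 Hz.
f_beat = |330.2989 − 352.3| = 22.00 Hz.

22.00 Hz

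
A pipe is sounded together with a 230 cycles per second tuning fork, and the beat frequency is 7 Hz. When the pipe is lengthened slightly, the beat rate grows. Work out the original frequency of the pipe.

223 Hz

|f − 230| = 7, so the pipe was at either 223 Hz or 237 Hz.
A longer pipe has a lower fundamental; the adjustment lowers the pipe's frequency.
The beat rate rose, so the adjustment moved the pipe further from 230 Hz — it was already below the reference.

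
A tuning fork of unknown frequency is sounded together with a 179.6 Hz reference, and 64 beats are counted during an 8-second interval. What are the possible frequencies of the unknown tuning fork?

Beat frequency = 64/8 = 8 Hz.
|f − 179.6| = 8, so f = 179.6 ± 8.

171.6 Hz or 187.6 Hz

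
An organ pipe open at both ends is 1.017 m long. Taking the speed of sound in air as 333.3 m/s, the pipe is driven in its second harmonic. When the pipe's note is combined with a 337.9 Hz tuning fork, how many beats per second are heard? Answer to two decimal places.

10.17 Hz

Open pipe: f_n = n·v/(2L) = 2·333.3/(2·1.017) = 327.7286 Hz.
f_beat = |327.7286 − 337.9| = 10.17 Hz.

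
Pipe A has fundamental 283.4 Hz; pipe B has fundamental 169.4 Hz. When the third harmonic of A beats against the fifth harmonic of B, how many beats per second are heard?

3.2 Hz

Third harmonic of the first: 3·283.4 = 850.2 Hz.
Fifth harmonic of the second: 5·169.4 = 847.0 Hz.
f_beat = |850.2 − 847.0| = 3.2 Hz.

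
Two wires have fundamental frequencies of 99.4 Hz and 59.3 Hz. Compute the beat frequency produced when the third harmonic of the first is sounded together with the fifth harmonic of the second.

Third harmonic of the first: 3·99.4 = 298.2 Hz.
Fifth harmonic of the second: 5·59.3 = 296.5 Hz.
f_beat = |298.2 − 296.5| = 1.7 Hz.

1.7 Hz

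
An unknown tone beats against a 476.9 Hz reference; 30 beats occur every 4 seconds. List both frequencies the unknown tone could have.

Beat frequency = 30/4 = 7.5 Hz.
|f − 476.9| = 7.5, so f = 476.9 ± 7.5.

469.4 Hz or 484.4 Hz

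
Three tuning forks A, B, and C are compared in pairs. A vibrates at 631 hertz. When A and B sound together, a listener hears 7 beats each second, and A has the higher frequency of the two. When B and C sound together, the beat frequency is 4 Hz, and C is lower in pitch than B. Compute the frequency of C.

620 Hz

B is below A, so f_B = 631 − 7 = 624 Hz.
C is below B, so f_C = 624 − 4 = 620 Hz.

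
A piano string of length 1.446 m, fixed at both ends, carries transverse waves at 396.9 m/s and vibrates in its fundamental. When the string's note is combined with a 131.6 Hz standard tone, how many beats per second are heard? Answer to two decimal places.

For a string fixed at both ends, f_n = n·v/(2L) = 1·396.9/(2·1.446) = 137.2407 Hz.
f_beat = |137.2407 − 131.6| = 5.64 Hz.

5.64 Hz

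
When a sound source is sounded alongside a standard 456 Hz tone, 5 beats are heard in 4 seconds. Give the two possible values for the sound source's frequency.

454.75 Hz or 457.25 Hz

Beat frequency = 5/4 = 1.25 Hz.
|f − 456| = 1.25, so f = 456 ± 1.25.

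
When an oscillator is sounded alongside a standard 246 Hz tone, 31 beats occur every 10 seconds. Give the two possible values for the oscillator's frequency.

Beat frequency = 31/10 = 3.1 Hz.
|f − 246| = 3.1, so f = 246 ± 3.1.

242.9 Hz or 249.1 Hz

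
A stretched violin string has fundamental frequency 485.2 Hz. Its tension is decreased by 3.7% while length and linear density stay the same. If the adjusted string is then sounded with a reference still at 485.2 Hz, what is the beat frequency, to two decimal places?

9.06 Hz

For a string, f ∝ √T, so the new frequency is 485.2·√0.963 = 476.1392 Hz.
f_beat = |476.1392 − 485.2| = 9.06 Hz.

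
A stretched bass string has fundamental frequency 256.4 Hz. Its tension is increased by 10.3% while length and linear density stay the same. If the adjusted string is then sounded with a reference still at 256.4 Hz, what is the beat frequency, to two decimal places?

12.88 Hz

For a string, f ∝ √T, so the new frequency is 256.4·√1.103 = 269.2810 Hz.
f_beat = |269.2810 − 256.4| = 12.88 Hz.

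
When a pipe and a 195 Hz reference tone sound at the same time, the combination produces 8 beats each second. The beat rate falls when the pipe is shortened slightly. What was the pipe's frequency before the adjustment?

|f − 195| = 8, so the pipe was at either 187 Hz or 203 Hz.
A shorter pipe has a higher fundamental; the adjustment raises the pipe's frequency.
The beat rate fell, so the adjustment moved the pipe toward 195 Hz — it must have started below the reference.

187 Hz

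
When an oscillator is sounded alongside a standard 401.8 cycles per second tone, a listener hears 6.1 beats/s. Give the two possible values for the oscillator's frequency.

|f − 401.8| = 6.1, so f = 401.8 ± 6.1.

395.7 Hz or 407.9 Hz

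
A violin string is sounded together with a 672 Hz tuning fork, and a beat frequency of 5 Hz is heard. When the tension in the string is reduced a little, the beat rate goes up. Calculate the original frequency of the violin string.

667 Hz

|f − 672| = 5, so the violin string was at either 667 Hz or 677 Hz.
Lower tension means lower frequency; the adjustment lowers the violin string's frequency.
The beat rate rose, so the adjustment moved the violin string further from 672 Hz — it was already below the reference.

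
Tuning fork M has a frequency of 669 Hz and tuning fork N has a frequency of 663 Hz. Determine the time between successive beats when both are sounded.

0.167 s

f_beat = |669 − 663| = 6 Hz.
Beat period T = 1 / f_beat = 1 / 6 s.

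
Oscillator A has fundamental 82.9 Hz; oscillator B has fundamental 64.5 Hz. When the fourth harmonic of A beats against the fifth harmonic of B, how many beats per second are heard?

9.1 Hz

Fourth harmonic of the first: 4·82.9 = 331.6 Hz.
Fifth harmonic of the second: 5·64.5 = 322.5 Hz.
f_beat = |331.6 − 322.5| = 9.1 Hz.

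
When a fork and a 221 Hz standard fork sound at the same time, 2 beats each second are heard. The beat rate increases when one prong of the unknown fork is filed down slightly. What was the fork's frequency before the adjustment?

223 Hz

|f − 221| = 2, so the fork was at either 219 Hz or 223 Hz.
Filing a prong removes mass and raises the fork's frequency; the adjustment raises the fork's frequency.
The beat rate rose, so the adjustment moved the fork further from 221 Hz — it was already above the reference.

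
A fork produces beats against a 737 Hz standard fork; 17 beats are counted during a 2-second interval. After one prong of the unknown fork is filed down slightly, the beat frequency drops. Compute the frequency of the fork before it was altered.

728.5 Hz

Beat frequency = 17/2 = 8.5 Hz.
|f − 737| = 8.5, so the fork was at either 728.5 Hz or 745.5 Hz.
Filing a prong removes mass and raises the fork's frequency; the adjustment raises the fork's frequency.
The beat rate fell, so the adjustment moved the fork toward 737 Hz — it must have started below the reference.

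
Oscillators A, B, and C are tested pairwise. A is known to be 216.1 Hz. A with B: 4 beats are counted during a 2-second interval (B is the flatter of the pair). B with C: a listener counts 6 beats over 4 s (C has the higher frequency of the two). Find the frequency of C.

A–B: Beat frequency = 4/2 = 2 Hz.
B is below A, so f_B = 216.1 − 2 = 214.1 Hz.
B–C: Beat frequency = 6/4 = 1.5 Hz.
C is above B, so f_C = 214.1 + 1.5 = 215.6 Hz.

215.6 Hz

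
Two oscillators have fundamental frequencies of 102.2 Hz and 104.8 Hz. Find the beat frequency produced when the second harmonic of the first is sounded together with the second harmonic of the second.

5.2 Hz

Second harmonic of the first: 2·102.2 = 204.4 Hz.
Second harmonic of the second: 2·104.8 = 209.6 Hz.
f_beat = |204.4 − 209.6| = 5.2 Hz.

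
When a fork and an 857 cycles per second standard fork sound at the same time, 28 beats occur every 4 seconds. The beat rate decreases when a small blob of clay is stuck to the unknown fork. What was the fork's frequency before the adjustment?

Beat frequency = 28/4 = 7 Hz.
|f − 857| = 7, so the fork was at either 850 Hz or 864 Hz.
Adding mass to a fork lowers its frequency; the adjustment lowers the fork's frequency.
The beat rate fell, so the adjustment moved the fork toward 857 Hz — it must have started above the reference.

864 Hz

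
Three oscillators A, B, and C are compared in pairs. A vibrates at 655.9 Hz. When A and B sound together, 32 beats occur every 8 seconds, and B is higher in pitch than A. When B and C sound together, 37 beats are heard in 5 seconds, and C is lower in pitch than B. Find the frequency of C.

652.5 Hz

A–B: Beat frequency = 32/8 = 4 Hz.
B is above A, so f_B = 655.9 + 4 = 659.9 Hz.
B–C: Beat frequency = 37/5 = 7.4 Hz.
C is below B, so f_C = 659.9 − 7.4 = 652.5 Hz.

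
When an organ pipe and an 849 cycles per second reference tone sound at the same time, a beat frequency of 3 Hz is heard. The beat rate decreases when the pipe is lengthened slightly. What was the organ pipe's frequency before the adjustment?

|f − 849| = 3, so the organ pipe was at either 846 Hz or 852 Hz.
A longer pipe has a lower fundamental; the adjustment lowers the organ pipe's frequency.
The beat rate fell, so the adjustment moved the organ pipe toward 849 Hz — it must have started above the reference.

852 Hz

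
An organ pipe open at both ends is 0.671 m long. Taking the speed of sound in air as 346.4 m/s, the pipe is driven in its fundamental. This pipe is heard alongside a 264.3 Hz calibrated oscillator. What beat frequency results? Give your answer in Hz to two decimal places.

6.18 Hz

Open pipe: f_n = n·v/(2L) = 1·346.4/(2·0.671) = 258.1222 Hz.
f_beat = |258.1222 − 264.3| = 6.18 Hz.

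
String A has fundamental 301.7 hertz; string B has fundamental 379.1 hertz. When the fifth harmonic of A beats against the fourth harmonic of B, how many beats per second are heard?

7.9 Hz

Fifth harmonic of the first: 5·301.7 = 1508.5 Hz.
Fourth harmonic of the second: 4·379.1 = 1516.4 Hz.
f_beat = |1508.5 − 1516.4| = 7.9 Hz.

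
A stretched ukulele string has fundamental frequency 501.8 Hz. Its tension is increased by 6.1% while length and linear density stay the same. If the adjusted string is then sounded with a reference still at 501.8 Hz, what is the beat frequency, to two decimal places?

For a string, f ∝ √T, so the new frequency is 501.8·√1.061 = 516.8784 Hz.
f_beat = |516.8784 − 501.8| = 15.08 Hz.

15.08 Hz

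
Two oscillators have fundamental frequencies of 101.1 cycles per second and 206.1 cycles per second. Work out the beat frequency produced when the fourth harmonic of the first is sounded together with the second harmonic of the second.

7.8 Hz

Fourth harmonic of the first: 4·101.1 = 404.4 Hz.
Second harmonic of the second: 2·206.1 = 412.2 Hz.
f_beat = |404.4 − 412.2| = 7.8 Hz.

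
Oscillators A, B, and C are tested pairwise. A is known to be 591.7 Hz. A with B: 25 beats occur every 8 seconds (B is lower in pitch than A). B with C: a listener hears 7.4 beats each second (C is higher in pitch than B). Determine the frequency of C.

A–B: Beat frequency = 25/8 = 3.125 Hz.
B is below A, so f_B = 591.7 − 3.125 = 588.575 Hz.
C is above B, so f_C = 588.575 + 7.4 = 595.975 Hz.

595.975 Hz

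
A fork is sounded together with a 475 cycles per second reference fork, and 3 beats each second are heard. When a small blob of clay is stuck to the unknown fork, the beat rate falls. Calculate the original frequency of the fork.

|f − 475| = 3, so the fork was at either 472 Hz or 478 Hz.
Adding mass to a fork lowers its frequency; the adjustment lowers the fork's frequency.
The beat rate fell, so the adjustment moved the fork toward 475 Hz — it must have started above the reference.

478 Hz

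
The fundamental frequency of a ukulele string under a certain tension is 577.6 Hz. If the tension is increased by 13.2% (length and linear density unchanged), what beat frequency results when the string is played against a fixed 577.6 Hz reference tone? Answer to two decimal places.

For a string, f ∝ √T, so the new frequency is 577.6·√1.132 = 614.5403 Hz.
f_beat = |614.5403 − 577.6| = 36.94 Hz.

36.94 Hz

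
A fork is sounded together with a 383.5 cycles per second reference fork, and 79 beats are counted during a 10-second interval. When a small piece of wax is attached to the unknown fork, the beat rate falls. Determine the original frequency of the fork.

391.4 Hz

Beat frequency = 79/10 = 7.9 Hz.
|f − 383.5| = 7.9, so the fork was at either 375.6 Hz or 391.4 Hz.
Loading a fork with wax lowers its frequency; the adjustment lowers the fork's frequency.
The beat rate fell, so the adjustment moved the fork toward 383.5 Hz — it must have started above the reference.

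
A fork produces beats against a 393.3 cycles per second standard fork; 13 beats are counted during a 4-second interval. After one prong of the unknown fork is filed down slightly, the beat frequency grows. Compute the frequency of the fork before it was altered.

Beat frequency = 13/4 = 3.25 Hz.
|f − 393.3| = 3.25, so the fork was at either 390.05 Hz or 396.55 Hz.
Filing a prong removes mass and raises the fork's frequency; the adjustment raises the fork's frequency.
The beat rate rose, so the adjustment moved the fork further from 393.3 Hz — it was already above the reference.

396.55 Hz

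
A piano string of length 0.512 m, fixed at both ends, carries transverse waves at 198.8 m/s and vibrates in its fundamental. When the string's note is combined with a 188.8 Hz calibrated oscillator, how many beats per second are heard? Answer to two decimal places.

For a string fixed at both ends, f_n = n·v/(2L) = 1·198.8/(2·0.512) = 194.1406 Hz.
f_beat = |194.1406 − 188.8| = 5.34 Hz.

5.34 Hz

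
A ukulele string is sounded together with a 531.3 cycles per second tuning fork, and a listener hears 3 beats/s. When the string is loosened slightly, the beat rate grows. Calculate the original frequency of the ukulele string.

528.3 Hz

|f − 531.3| = 3, so the ukulele string was at either 528.3 Hz or 534.3 Hz.
Reducing tension lowers a string's frequency; the adjustment lowers the ukulele string's frequency.
The beat rate rose, so the adjustment moved the ukulele string further from 531.3 Hz — it was already below the reference.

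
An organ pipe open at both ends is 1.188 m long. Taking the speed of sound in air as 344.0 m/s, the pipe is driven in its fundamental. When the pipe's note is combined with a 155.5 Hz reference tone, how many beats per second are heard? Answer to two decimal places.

Open pipe: f_n = n·v/(2L) = 1·344.0/(2·1.188) = 144.7811 Hz.
f_beat = |144.7811 − 155.5| = 10.72 Hz.

10.72 Hz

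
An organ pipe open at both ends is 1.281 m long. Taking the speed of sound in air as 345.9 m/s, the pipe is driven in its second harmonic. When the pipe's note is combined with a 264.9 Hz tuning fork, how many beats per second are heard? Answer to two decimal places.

Open pipe: f_n = n·v/(2L) = 2·345.9/(2·1.281) = 270.0234 Hz.
f_beat = |270.0234 − 264.9| = 5.12 Hz.

5.12 Hz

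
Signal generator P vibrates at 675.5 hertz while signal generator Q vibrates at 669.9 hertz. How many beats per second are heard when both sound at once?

5.6 Hz

The beat frequency equals the magnitude of the frequency difference.
|675.5 − 669.9| = 5.6 Hz.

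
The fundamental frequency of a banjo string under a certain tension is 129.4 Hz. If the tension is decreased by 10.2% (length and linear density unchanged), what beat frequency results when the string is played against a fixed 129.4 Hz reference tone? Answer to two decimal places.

6.78 Hz

For a string, f ∝ √T, so the new frequency is 129.4·√0.898 = 122.6231 Hz.
f_beat = |122.6231 − 129.4| = 6.78 Hz.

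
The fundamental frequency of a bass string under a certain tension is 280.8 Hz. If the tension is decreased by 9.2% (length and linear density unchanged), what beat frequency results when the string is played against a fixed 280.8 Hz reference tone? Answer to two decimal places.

For a string, f ∝ √T, so the new frequency is 280.8·√0.908 = 267.5716 Hz.
f_beat = |267.5716 − 280.8| = 13.23 Hz.

13.23 Hz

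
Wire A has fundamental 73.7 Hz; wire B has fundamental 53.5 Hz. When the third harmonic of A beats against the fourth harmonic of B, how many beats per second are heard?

Third harmonic of the first: 3·73.7 = 221.1 Hz.
Fourth harmonic of the second: 4·53.5 = 214.0 Hz.
f_beat = |221.1 − 214.0| = 7.1 Hz.

7.1 Hz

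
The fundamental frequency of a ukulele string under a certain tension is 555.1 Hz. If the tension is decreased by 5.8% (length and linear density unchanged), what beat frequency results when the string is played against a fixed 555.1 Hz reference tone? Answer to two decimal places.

For a string, f ∝ √T, so the new frequency is 555.1·√0.942 = 538.7617 Hz.
f_beat = |538.7617 − 555.1| = 16.34 Hz.

16.34 Hz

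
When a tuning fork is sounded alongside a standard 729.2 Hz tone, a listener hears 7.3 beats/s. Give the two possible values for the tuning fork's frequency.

|f − 729.2| = 7.3, so f = 729.2 ± 7.3.

721.9 Hz or 736.5 Hz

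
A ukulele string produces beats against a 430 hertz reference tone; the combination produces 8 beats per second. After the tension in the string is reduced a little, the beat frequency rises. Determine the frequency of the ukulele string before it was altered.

422 Hz

|f − 430| = 8, so the ukulele string was at either 422 Hz or 438 Hz.
Lower tension means lower frequency; the adjustment lowers the ukulele string's frequency.
The beat rate rose, so the adjustment moved the ukulele string further from 430 Hz — it was already below the reference.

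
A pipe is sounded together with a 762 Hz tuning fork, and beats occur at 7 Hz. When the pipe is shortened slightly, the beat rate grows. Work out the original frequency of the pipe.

|f − 762| = 7, so the pipe was at either 755 Hz or 769 Hz.
A shorter pipe has a higher fundamental; the adjustment raises the pipe's frequency.
The beat rate rose, so the adjustment moved the pipe further from 762 Hz — it was already above the reference.

769 Hz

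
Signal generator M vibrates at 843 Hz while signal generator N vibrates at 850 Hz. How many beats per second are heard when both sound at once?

7 Hz

The beat frequency equals the magnitude of the frequency difference.
|843 − 850| = 7 Hz.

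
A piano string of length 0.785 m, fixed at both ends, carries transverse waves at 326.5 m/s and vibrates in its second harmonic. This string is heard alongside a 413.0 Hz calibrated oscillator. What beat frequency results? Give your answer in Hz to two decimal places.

2.92 Hz

For a string fixed at both ends, f_n = n·v/(2L) = 2·326.5/(2·0.785) = 415.9236 Hz.
f_beat = |415.9236 − 413.0| = 2.92 Hz.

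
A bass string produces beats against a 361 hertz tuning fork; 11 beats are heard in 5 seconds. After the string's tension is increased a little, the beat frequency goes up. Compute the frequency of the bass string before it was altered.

363.2 Hz

Beat frequency = 11/5 = 2.2 Hz.
|f − 361| = 2.2, so the bass string was at either 358.8 Hz or 363.2 Hz.
Higher tension means higher frequency; the adjustment raises the bass string's frequency.
The beat rate rose, so the adjustment moved the bass string further from 361 Hz — it was already above the reference.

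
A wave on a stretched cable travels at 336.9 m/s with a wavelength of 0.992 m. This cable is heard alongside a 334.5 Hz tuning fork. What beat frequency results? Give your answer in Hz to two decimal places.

5.12 Hz

Source frequency f = v/λ = 336.9/0.992 = 339.6169 Hz.
f_beat = |339.6169 − 334.5| = 5.12 Hz.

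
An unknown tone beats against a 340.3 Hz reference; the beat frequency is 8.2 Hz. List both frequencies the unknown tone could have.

|f − 340.3| = 8.2, so f = 340.3 ± 8.2.

332.1 Hz or 348.5 Hz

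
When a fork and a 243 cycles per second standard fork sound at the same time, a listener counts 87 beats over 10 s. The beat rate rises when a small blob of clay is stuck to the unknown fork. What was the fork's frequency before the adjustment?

Beat frequency = 87/10 = 8.7 Hz.
|f − 243| = 8.7, so the fork was at either 234.3 Hz or 251.7 Hz.
Adding mass to a fork lowers its frequency; the adjustment lowers the fork's frequency.
The beat rate rose, so the adjustment moved the fork further from 243 Hz — it was already below the reference.

234.3 Hz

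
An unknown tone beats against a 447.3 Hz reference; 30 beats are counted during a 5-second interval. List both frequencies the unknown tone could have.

Beat frequency = 30/5 = 6 Hz.
|f − 447.3| = 6, so f = 447.3 ± 6.

441.3 Hz or 453.3 Hz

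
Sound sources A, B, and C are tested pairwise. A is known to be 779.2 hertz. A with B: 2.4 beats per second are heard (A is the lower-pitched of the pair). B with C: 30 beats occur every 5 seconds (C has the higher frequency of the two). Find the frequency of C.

787.6 Hz

B is above A, so f_B = 779.2 + 2.4 = 781.6 Hz.
B–C: Beat frequency = 30/5 = 6 Hz.
C is above B, so f_C = 781.6 + 6 = 787.6 Hz.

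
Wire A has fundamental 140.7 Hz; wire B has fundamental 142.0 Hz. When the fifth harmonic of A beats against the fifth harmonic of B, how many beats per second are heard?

Fifth harmonic of the first: 5·140.7 = 703.5 Hz.
Fifth harmonic of the second: 5·142.0 = 710.0 Hz.
f_beat = |703.5 − 710.0| = 6.5 Hz.

6.5 Hz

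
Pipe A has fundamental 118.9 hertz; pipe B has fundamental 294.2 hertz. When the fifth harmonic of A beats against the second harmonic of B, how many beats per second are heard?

Fifth harmonic of the first: 5·118.9 = 594.5 Hz.
Second harmonic of the second: 2·294.2 = 588.4 Hz.
f_beat = |594.5 − 588.4| = 6.1 Hz.

6.1 Hz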